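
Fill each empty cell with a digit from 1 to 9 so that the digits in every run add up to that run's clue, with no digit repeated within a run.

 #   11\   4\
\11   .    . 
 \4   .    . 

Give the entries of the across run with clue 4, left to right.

4 in 2 cells must be {1,3}.
The 11 across and the 4 down share only 3, so R1C2 = 3.
The 4 across and the 11 down share only 3, so R2C1 = 3.
R2C2 = 4 − 3 = 1 completes the 4 across.
R1C1 = 11 − 3 = 8 completes the 11 across.

3 1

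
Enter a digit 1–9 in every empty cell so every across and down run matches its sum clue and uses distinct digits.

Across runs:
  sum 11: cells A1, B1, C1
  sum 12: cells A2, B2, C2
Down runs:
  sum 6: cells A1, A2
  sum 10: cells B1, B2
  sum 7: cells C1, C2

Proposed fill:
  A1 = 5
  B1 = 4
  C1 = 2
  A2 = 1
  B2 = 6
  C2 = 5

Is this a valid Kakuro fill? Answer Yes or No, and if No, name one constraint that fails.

Across: 5+4+2=11; 1+6+5=12. Down: 5+1=6; 4+6=10; 2+5=7. No digit repeats within any run.

Yes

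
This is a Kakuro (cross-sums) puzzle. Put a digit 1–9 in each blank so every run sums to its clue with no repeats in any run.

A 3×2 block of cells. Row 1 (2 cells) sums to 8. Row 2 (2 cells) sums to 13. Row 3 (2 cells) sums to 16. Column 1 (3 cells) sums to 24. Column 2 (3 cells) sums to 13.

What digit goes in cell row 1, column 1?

7

16 in 2 cells must be {7,9}; 24 in 3 cells must be {7,8,9}.
The 8 across and the 24 down share only 7, so (1,1) = 7.
(1,2) = 8 − 7 = 1 completes the 8 across.
Given what's placed, (3,1) must be 9 to fit the 16 across and 24 down.
(3,2) = 16 − 9 = 7 completes the 16 across.
(2,1) = 24 − 16 = 8 completes the 24 down.
(2,2) = 13 − 8 = 5 completes the 13 across.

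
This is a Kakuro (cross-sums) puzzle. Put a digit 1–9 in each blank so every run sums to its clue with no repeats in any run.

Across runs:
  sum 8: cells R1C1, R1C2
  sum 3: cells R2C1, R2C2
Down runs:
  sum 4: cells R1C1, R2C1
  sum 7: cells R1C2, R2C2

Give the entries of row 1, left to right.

3 in 2 cells must be {1,2}; 4 in 2 cells must be {1,3}.
The 3 across and the 4 down share only 1, so R2C1 = 1.
R2C2 = 3 − 1 = 2 completes the 3 across.
R1C1 = 4 − 1 = 3 completes the 4 down.
R1C2 = 8 − 3 = 5 completes the 8 across.

3, 5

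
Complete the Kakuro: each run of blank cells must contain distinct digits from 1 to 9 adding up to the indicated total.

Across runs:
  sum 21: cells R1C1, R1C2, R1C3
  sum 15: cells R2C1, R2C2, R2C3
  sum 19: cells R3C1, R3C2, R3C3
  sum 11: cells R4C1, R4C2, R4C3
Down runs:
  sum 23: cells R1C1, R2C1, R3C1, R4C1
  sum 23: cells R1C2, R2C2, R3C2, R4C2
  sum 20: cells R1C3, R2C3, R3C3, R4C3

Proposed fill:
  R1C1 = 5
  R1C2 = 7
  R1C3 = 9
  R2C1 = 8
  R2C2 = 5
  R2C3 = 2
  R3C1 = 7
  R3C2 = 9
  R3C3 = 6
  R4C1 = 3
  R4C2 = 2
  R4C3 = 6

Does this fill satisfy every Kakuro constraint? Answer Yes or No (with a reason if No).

No — the down run R1C3–R4C3 sums to 23, not 20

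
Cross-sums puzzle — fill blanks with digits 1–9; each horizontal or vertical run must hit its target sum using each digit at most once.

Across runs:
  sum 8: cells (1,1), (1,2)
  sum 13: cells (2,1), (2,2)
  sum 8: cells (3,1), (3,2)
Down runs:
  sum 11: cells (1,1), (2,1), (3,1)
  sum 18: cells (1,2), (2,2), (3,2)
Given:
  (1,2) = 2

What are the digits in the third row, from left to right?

1 7

(1,1) = 8 − 2 = 6 completes the 8 across.
Given what's placed, (2,1) must be 4 to fit the 13 across and 11 down.
(2,2) = 13 − 4 = 9 completes the 13 across.
(3,1) = 11 − 10 = 1 completes the 11 down.
(3,2) = 8 − 1 = 7 completes the 8 across.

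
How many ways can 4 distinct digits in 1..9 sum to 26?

4 distinct digits from 1–9 sum between 10 and 30.
Enumerating: {2,7,8,9}, {3,6,8,9}, {4,5,8,9}, {4,6,7,9}, {5,6,7,8}.

5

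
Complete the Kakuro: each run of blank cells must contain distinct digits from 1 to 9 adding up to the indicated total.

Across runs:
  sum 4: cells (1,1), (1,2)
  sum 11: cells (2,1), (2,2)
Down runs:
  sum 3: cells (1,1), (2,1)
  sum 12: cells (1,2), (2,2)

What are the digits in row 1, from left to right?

4 in 2 cells must be {1,3}; 3 in 2 cells must be {1,2}.
The 4 across and the 3 down share only 1, so (1,1) = 1.
(1,2) = 4 − 1 = 3 completes the 4 across.
(2,1) = 3 − 1 = 2 completes the 3 down.
(2,2) = 11 − 2 = 9 completes the 11 across.

1 3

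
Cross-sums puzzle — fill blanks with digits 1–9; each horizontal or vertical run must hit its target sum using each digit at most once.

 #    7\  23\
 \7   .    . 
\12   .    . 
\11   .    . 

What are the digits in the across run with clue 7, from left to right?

1 6

7 in 3 cells must be {1,2,4}; 23 in 3 cells must be {6,8,9}.
The 7 across and the 23 down share only 6, so R1C2 = 6.
The 12 across and the 7 down share only 4, so R2C1 = 4.
R2C2 = 12 − 4 = 8 completes the 12 across.
R3C1 = 2: the only remaining digit allowed by both the 11 across and the 7 down.
R3C2 = 11 − 2 = 9 completes the 11 across.
R1C1 = 7 − 6 = 1 completes the 7 across.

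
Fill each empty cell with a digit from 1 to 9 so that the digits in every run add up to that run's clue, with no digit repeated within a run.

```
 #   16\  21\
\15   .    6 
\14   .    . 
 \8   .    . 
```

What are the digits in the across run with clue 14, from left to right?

R1C1 = 15 − 6 = 9 completes the 15 across.
Given what's placed, R2C2 must be 8 to fit the 14 across and 21 down.
R3C2 = 21 − 14 = 7 completes the 21 down.
R2C1 = 14 − 8 = 6 completes the 14 across.
R3C1 = 8 − 7 = 1 completes the 8 across.

6 8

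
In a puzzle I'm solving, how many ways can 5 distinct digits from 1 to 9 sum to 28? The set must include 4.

5 distinct digits from 1–9 sum between 15 and 35.
Keeping only sets containing 4.
Enumerating: {1,4,6,8,9}, {2,4,5,8,9}, {2,4,6,7,9}, {3,4,5,7,9}, {3,4,6,7,8}.

5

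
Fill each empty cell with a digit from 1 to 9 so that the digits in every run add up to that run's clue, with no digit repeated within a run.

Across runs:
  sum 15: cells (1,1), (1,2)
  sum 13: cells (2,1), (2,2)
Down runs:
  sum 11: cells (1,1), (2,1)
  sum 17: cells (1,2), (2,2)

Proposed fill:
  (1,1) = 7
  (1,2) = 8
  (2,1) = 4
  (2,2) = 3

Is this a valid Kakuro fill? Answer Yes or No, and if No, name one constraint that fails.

No — the across run (2,1)–(2,2) sums to 7, not 13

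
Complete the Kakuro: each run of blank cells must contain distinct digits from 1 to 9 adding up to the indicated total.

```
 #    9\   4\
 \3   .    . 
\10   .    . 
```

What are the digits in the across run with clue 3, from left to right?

3 in 2 cells must be {1,2}; 4 in 2 cells must be {1,3}.
The 3 across and the 4 down share only 1, so R1C2 = 1.
R2C2 = 4 − 1 = 3 completes the 4 down.
R1C1 = 3 − 1 = 2 completes the 3 across.
R2C1 = 10 − 3 = 7 completes the 10 across.

2 1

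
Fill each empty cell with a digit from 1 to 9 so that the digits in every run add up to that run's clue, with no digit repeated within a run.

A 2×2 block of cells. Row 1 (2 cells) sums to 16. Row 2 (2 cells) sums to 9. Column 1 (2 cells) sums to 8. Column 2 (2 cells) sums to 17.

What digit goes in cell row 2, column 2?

8

16 in 2 cells must be {7,9}; 17 in 2 cells must be {8,9}.
The 16 across and the 8 down share only 7, so (1,1) = 7.
(1,2) = 16 − 7 = 9 completes the 16 across.
(2,1) = 8 − 7 = 1 completes the 8 down.
(2,2) = 9 − 1 = 8 completes the 9 across.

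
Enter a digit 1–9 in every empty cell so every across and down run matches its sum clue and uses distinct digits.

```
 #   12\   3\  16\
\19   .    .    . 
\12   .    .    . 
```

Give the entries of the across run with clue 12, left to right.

3 in 2 cells must be {1,2}; 16 in 2 cells must be {7,9}.
The 19 across and the 3 down share only 2, so R1C2 = 2.
Given what's placed, R1C3 must be 9 to fit the 19 across and 16 down.
R2C2 = 3 − 2 = 1 completes the 3 down.
R2C3 = 16 − 9 = 7 completes the 16 down.
R1C1 = 19 − 11 = 8 completes the 19 across.
R2C1 = 12 − 8 = 4 completes the 12 across.

4, 1, 7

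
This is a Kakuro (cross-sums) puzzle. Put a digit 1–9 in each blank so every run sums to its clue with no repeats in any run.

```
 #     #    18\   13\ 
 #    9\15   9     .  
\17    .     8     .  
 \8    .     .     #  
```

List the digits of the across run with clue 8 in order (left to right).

R1C3 = 15 − 9 = 6 completes the 15 across.
R2C3 = 13 − 6 = 7 completes the 13 down.
R3C2 = 18 − 17 = 1 completes the 18 down.
R2C1 = 17 − 15 = 2 completes the 17 across.
R3C1 = 8 − 1 = 7 completes the 8 across.

7 1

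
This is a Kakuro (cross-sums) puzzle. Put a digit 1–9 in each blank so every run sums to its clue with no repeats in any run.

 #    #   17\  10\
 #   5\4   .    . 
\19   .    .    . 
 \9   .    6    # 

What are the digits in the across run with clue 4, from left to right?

3, 1

4 in 2 cells must be {1,3}.
R1C2 = 3: the only remaining digit allowed by both the 4 across and the 17 down.
R1C3 = 4 − 3 = 1 completes the 4 across.
R2C2 = 17 − 9 = 8 completes the 17 down.
R2C3 = 10 − 1 = 9 completes the 10 down.
R3C1 = 9 − 6 = 3 completes the 9 across.
R2C1 = 19 − 17 = 2 completes the 19 across.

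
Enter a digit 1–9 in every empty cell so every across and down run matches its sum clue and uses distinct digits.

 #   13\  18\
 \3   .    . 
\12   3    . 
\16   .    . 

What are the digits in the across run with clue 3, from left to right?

3 in 2 cells must be {1,2}; 16 in 2 cells must be {7,9}.
R2C2 = 12 − 3 = 9 completes the 12 across.
Given what's placed, R3C1 must be 9 to fit the 16 across and 13 down.
R3C2 = 16 − 9 = 7 completes the 16 across.
R1C1 = 13 − 12 = 1 completes the 13 down.
R1C2 = 3 − 1 = 2 completes the 3 across.

1, 2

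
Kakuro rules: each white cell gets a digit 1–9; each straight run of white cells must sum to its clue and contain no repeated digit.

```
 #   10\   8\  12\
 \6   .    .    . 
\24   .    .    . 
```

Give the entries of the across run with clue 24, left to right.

8, 7, 9

6 in 3 cells must be {1,2,3}; 24 in 3 cells must be {7,8,9}.
The 6 across and the 12 down share only 3, so R1C3 = 3.
The 24 across and the 8 down share only 7, so R2C2 = 7.
R2C3 = 12 − 3 = 9 completes the 12 down.
R1C2 = 8 − 7 = 1 completes the 8 down.
R2C1 = 24 − 16 = 8 completes the 24 across.
R1C1 = 6 − 4 = 2 completes the 6 across.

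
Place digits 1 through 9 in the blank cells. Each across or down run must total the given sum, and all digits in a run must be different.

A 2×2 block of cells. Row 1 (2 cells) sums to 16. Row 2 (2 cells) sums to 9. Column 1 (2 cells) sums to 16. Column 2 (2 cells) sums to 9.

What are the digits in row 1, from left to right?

16 in 2 cells must be {7,9}.
The 16 across and the 9 down share only 7, so (1,2) = 7.
The 9 across and the 16 down share only 7, so (2,1) = 7.
(2,2) = 9 − 7 = 2 completes the 9 across.
(1,1) = 16 − 7 = 9 completes the 16 across.

9 7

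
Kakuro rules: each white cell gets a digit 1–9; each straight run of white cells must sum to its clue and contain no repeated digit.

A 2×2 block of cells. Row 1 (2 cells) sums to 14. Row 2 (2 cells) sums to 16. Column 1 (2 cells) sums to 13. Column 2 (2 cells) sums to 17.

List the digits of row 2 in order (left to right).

7, 9

16 in 2 cells must be {7,9}; 17 in 2 cells must be {8,9}.
The 16 across and the 17 down share only 9, so (2,2) = 9.
(1,2) = 17 − 9 = 8 completes the 17 down.
(2,1) = 16 − 9 = 7 completes the 16 across.
(1,1) = 14 − 8 = 6 completes the 14 across.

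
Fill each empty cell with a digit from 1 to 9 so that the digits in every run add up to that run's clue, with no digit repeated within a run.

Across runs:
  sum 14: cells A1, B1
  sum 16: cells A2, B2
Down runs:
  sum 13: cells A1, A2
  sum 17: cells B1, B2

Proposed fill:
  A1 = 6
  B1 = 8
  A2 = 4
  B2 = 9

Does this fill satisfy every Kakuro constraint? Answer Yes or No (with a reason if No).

No — the down run A1–A2 sums to 10, not 13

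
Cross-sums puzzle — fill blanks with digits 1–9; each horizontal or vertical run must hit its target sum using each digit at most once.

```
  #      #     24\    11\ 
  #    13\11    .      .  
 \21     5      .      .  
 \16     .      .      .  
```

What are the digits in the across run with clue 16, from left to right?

24 in 3 cells must be {7,8,9}.
R2C3 = 7: the only remaining digit allowed by both the 21 across and the 11 down.
R3C1 = 13 − 5 = 8 completes the 13 down.
R3C2 = 7: the only remaining digit allowed by both the 16 across and the 24 down.
R3C3 = 16 − 15 = 1 completes the 16 across.
R1C3 = 11 − 8 = 3 completes the 11 down.
R2C2 = 21 − 12 = 9 completes the 21 across.
R1C2 = 11 − 3 = 8 completes the 11 across.

8 7 1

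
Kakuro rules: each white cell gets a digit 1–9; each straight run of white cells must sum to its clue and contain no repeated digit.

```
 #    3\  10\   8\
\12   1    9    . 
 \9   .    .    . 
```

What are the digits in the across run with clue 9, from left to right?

2, 1, 6

3 in 2 cells must be {1,2}.
R1C3 = 12 − 10 = 2 completes the 12 across.
R2C1 = 3 − 1 = 2 completes the 3 down.
R2C2 = 10 − 9 = 1 completes the 10 down.
R2C3 = 9 − 3 = 6 completes the 9 across.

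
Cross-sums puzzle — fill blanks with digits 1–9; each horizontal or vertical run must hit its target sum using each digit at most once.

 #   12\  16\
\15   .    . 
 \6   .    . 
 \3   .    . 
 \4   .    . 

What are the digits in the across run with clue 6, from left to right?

2, 4

3 in 2 cells must be {1,2}; 4 in 2 cells must be {1,3}.
Only 6 fits R1C1 under both its across sum 15 and down sum 12.
R1C2 = 15 − 6 = 9 completes the 15 across.
Given what's placed, R4C2 must be 1 to fit the 4 across and 16 down.
R3C2 = 2: the only remaining digit allowed by both the 3 across and the 16 down.
R4C1 = 4 − 1 = 3 completes the 4 across.
R2C2 = 16 − 12 = 4 completes the 16 down.
R3C1 = 3 − 2 = 1 completes the 3 across.
R2C1 = 6 − 4 = 2 completes the 6 across.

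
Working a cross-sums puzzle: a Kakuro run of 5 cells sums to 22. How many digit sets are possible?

9

5 distinct digits from 1–9 sum between 15 and 35.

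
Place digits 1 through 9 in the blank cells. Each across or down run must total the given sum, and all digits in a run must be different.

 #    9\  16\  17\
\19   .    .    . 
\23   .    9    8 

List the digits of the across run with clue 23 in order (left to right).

23 in 3 cells must be {6,8,9}; 16 in 2 cells must be {7,9}; 17 in 2 cells must be {8,9}.
R1C2 = 16 − 9 = 7 completes the 16 down.
R1C3 = 17 − 8 = 9 completes the 17 down.
R2C1 = 23 − 17 = 6 completes the 23 across.
R1C1 = 19 − 16 = 3 completes the 19 across.

6 9 8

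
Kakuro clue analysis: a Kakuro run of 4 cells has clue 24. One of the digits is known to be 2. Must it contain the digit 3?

No

Counterexample: {2,5,8,9} sums to 24 under that restriction without using 3.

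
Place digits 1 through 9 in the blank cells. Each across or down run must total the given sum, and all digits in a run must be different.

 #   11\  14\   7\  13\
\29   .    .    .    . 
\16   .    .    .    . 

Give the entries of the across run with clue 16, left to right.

29 in 4 cells must be {5,7,8,9}.
Only 5 fits R1C3 under both its across sum 29 and down sum 7.
R2C3 = 7 − 5 = 2 completes the 7 down.
Nothing is forced directly, so branch on R1C1, whose candidates are 7 or 8 or 9. If R1C1 = 7: that forces R2C1 = 4, R2C2 = 9, after which R2C4 would have to be in {1} for the 16 across but in {4,5,6,7,8,9} for the 13 down — contradiction. If R1C1 = 9: that forces R1C2 = 8, R1C4 = 7, after which R2C1 would have to be in {1,3,4,5,6,7,8,9} for the 16 across but in {2} for the 11 down — contradiction. So R1C1 = 8.
R1C2 = 9: the only remaining digit allowed by both the 29 across and the 14 down.
R1C4 = 29 − 22 = 7 completes the 29 across.
R2C1 = 11 − 8 = 3 completes the 11 down.
R2C2 = 14 − 9 = 5 completes the 14 down.
R2C4 = 16 − 10 = 6 completes the 16 across.

3 5 2 6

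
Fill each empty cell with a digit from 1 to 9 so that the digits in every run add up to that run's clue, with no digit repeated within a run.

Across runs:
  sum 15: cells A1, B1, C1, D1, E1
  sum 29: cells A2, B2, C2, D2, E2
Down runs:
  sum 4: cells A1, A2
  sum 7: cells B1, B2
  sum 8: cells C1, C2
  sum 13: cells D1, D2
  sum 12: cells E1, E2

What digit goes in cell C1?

2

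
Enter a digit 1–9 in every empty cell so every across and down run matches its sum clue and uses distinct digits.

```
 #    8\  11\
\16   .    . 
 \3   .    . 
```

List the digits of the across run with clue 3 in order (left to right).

1 2

16 in 2 cells must be {7,9}; 3 in 2 cells must be {1,2}.
The 16 across and the 8 down share only 7, so R1C1 = 7.
R1C2 = 16 − 7 = 9 completes the 16 across.
R2C1 = 8 − 7 = 1 completes the 8 down.
R2C2 = 3 − 1 = 2 completes the 3 across.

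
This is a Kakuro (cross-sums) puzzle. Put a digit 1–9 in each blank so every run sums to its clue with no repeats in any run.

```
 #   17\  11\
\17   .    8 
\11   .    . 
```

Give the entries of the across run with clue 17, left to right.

17 in 2 cells must be {8,9}.
R1C1 = 17 − 8 = 9 completes the 17 across.
R2C1 = 17 − 9 = 8 completes the 17 down.
R2C2 = 11 − 8 = 3 completes the 11 across.

9 8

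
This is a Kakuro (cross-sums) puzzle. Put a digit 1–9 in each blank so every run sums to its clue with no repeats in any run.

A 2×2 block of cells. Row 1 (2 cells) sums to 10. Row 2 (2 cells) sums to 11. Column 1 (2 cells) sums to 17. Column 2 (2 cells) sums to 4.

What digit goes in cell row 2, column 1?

17 in 2 cells must be {8,9}; 4 in 2 cells must be {1,3}.
The 11 across and the 4 down share only 3, so (2,2) = 3.
(1,2) = 4 − 3 = 1 completes the 4 down.
(2,1) = 11 − 3 = 8 completes the 11 across.
(1,1) = 10 − 1 = 9 completes the 10 across.

8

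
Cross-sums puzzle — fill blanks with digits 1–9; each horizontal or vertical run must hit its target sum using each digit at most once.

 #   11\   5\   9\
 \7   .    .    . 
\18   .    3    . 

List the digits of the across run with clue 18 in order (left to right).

7, 3, 8

7 in 3 cells must be {1,2,4}.
R1C2 = 5 − 3 = 2 completes the 5 down.
Given what's placed, R1C1 must be 4 to fit the 7 across and 11 down.
R1C3 = 7 − 6 = 1 completes the 7 across.
R2C1 = 11 − 4 = 7 completes the 11 down.
R2C3 = 18 − 10 = 8 completes the 18 across.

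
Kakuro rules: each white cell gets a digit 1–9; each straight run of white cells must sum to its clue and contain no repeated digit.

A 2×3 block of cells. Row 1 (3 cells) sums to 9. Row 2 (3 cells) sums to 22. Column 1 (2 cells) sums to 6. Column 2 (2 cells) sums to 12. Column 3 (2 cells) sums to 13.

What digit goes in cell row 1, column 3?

The 22 across and the 6 down share only 5, so (2,1) = 5.
(1,1) = 6 − 5 = 1 completes the 6 down.
Nothing is forced directly, so branch on (1,2), whose candidates are 3 or 5. If (1,2) = 5: then (1,3) would have to be in {3} for the 9 across but in {4,5,6,7,8,9} for the 13 down — contradiction. So (1,2) = 3.
(1,3) = 9 − 4 = 5 completes the 9 across.
(2,2) = 12 − 3 = 9 completes the 12 down.
(2,3) = 22 − 14 = 8 completes the 22 across.

5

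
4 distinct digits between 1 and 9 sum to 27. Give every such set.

4 distinct digits from 1–9 sum between 10 and 30.

{3,7,8,9}; {4,6,8,9}; {5,6,7,9}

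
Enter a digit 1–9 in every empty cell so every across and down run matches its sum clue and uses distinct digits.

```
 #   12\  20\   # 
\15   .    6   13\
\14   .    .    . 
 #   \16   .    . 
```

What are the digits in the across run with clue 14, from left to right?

16 in 2 cells must be {7,9}.
R1C1 = 15 − 6 = 9 completes the 15 across.
R2C1 = 12 − 9 = 3 completes the 12 down.
R3C2 = 9: the only remaining digit allowed by both the 16 across and the 20 down.
R3C3 = 16 − 9 = 7 completes the 16 across.
R2C2 = 20 − 15 = 5 completes the 20 down.
R2C3 = 14 − 8 = 6 completes the 14 across.

3 5 6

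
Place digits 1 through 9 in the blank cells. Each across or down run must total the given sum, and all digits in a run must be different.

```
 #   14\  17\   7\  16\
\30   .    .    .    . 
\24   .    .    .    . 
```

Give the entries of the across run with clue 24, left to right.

30 in 4 cells must be {6,7,8,9}; 17 in 2 cells must be {8,9}; 16 in 2 cells must be {7,9}.
Only 6 fits R1C3 under both its across sum 30 and down sum 7.
R2C3 = 7 − 6 = 1 completes the 7 down.
Given what's placed, R2C4 must be 9 to fit the 24 across and 16 down.
R1C4 = 16 − 9 = 7 completes the 16 down.
R2C2 = 8: the only remaining digit allowed by both the 24 across and the 17 down.
R1C2 = 17 − 8 = 9 completes the 17 down.
R2C1 = 24 − 18 = 6 completes the 24 across.

6, 8, 1, 9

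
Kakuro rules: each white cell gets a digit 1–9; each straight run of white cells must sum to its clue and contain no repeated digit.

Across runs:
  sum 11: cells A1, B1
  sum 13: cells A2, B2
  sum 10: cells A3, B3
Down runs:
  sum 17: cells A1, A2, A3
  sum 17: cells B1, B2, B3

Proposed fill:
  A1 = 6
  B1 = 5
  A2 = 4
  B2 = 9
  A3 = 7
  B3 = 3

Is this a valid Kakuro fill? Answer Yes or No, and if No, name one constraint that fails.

Yes

Across: 6+5=11; 4+9=13; 7+3=10. Down: 6+4+7=17; 5+9+3=17. No digit repeats within any run.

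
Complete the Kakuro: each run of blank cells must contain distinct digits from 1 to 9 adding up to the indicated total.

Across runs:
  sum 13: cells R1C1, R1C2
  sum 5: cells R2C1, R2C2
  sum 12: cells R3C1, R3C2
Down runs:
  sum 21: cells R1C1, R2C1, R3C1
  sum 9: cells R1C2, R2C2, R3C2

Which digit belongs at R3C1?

9

The 5 across and the 21 down share only 4, so R2C1 = 4.
R2C2 = 5 − 4 = 1 completes the 5 across.
Nothing is forced directly, so branch on R1C1, whose candidates are 8 or 9. If R1C1 = 9: then R1C2 would have to be in {4} for the 13 across but in {2,3,5,6} for the 9 down — contradiction. So R1C1 = 8.
R1C2 = 13 − 8 = 5 completes the 13 across.
R3C1 = 21 − 12 = 9 completes the 21 down.
R3C2 = 12 − 9 = 3 completes the 12 across.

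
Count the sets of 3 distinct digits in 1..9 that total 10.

4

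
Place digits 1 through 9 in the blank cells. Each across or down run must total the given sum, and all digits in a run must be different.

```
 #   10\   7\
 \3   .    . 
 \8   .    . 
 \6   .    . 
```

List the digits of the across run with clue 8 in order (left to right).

3 in 2 cells must be {1,2}; 7 in 3 cells must be {1,2,4}.
Nothing is forced directly, so branch on R1C1, whose candidates are 1 or 2. If R1C1 = 2: that forces R1C2 = 1, R2C2 = 2, R3C2 = 4, after which R2C1 would have to be in {6} for the 8 across but in {1,3,5,7} for the 10 down — contradiction. So R1C1 = 1.
R1C2 = 3 − 1 = 2 completes the 3 across.
Given what's placed, R2C2 must be 1 to fit the 8 across and 7 down.
R3C2 = 7 − 3 = 4 completes the 7 down.
R2C1 = 8 − 1 = 7 completes the 8 across.
R3C1 = 6 − 4 = 2 completes the 6 across.

7 1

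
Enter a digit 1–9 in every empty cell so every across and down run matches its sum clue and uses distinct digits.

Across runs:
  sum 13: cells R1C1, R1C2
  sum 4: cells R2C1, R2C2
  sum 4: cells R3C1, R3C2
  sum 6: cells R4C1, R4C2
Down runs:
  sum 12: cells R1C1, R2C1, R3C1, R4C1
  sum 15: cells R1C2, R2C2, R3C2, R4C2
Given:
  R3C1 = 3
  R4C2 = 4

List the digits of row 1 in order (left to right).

6 7

4 in 2 cells must be {1,3}.
Given what's placed, R1C1 must be 6 to fit the 13 across and 12 down.
R1C2 = 13 − 6 = 7 completes the 13 across.
R2C1 = 1: the only remaining digit allowed by both the 4 across and the 12 down.
R2C2 = 4 − 1 = 3 completes the 4 across.
R3C2 = 4 − 3 = 1 completes the 4 across.
R4C1 = 6 − 4 = 2 completes the 6 across.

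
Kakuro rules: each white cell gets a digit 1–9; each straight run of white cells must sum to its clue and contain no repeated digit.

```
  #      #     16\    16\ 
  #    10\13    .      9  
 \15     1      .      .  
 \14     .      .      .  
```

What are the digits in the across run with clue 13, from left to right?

4, 9

R1C2 = 13 − 9 = 4 completes the 13 across.
R3C1 = 10 − 1 = 9 completes the 10 down.
R3C2 = 3: the only remaining digit allowed by both the 14 across and the 16 down.
R3C3 = 14 − 12 = 2 completes the 14 across.
R2C2 = 16 − 7 = 9 completes the 16 down.
R2C3 = 15 − 10 = 5 completes the 15 across.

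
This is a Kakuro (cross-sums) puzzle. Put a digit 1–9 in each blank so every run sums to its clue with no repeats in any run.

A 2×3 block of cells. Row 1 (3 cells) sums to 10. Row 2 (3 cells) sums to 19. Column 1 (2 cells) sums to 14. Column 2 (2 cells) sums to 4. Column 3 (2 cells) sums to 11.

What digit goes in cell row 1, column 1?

5

4 in 2 cells must be {1,3}.
The 19 across and the 4 down share only 3, so (2,2) = 3.
(1,2) = 4 − 3 = 1 completes the 4 down.
Given what's placed, (2,1) must be 9 to fit the 19 across and 14 down.
(2,3) = 19 − 12 = 7 completes the 19 across.
(1,1) = 14 − 9 = 5 completes the 14 down.
(1,3) = 10 − 6 = 4 completes the 10 across.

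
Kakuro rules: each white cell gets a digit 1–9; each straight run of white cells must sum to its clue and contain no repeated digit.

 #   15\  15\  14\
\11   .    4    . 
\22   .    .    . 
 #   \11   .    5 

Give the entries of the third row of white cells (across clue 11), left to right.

R1C1 = 6: the only remaining digit allowed by both the 11 across and the 15 down.
R1C3 = 11 − 10 = 1 completes the 11 across.
R2C1 = 15 − 6 = 9 completes the 15 down.
R2C3 = 14 − 6 = 8 completes the 14 down.
R3C2 = 11 − 5 = 6 completes the 11 across.
R2C2 = 22 − 17 = 5 completes the 22 across.

6 5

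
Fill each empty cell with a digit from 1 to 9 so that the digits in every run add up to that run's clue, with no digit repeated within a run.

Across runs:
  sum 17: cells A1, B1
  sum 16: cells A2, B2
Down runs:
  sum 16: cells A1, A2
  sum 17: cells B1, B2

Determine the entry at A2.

7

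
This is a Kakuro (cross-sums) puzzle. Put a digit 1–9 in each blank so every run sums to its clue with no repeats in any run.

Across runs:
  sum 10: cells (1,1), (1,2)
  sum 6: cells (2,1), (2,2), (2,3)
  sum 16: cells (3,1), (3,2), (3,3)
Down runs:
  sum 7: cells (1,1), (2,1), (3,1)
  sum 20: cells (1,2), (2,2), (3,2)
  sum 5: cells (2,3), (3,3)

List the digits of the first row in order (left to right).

2 8

6 in 3 cells must be {1,2,3}; 7 in 3 cells must be {1,2,4}.
Only 3 fits (2,2) under both its across sum 6 and down sum 20.
Nothing is forced directly, so branch on (2,1), whose candidates are 1 or 2. If (2,1) = 2: that forces (2,3) = 1, (3,3) = 4, after which (3,1) would have to be in {3,5,7,9} for the 16 across but in {1,4} for the 7 down — contradiction. So (2,1) = 1.
(2,3) = 6 − 4 = 2 completes the 6 across.
(3,3) = 5 − 2 = 3 completes the 5 down.
(3,1) = 4: the only remaining digit allowed by both the 16 across and the 7 down.
(3,2) = 16 − 7 = 9 completes the 16 across.
(1,1) = 7 − 5 = 2 completes the 7 down.
(1,2) = 10 − 2 = 8 completes the 10 across.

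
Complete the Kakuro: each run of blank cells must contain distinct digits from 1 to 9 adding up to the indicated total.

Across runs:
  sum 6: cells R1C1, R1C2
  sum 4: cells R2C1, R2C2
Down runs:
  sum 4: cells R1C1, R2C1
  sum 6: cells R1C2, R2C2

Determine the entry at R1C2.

5

4 in 2 cells must be {1,3}.
The 6 across and the 4 down share only 1, so R1C1 = 1.
R1C2 = 6 − 1 = 5 completes the 6 across.
R2C1 = 4 − 1 = 3 completes the 4 down.
R2C2 = 4 − 3 = 1 completes the 4 across.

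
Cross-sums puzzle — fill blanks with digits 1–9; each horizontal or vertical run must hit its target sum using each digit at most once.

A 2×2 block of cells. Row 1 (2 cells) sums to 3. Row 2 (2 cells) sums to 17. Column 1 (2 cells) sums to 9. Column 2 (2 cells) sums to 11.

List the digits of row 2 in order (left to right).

8 9

3 in 2 cells must be {1,2}; 17 in 2 cells must be {8,9}.
The 3 across and the 11 down share only 2, so (1,2) = 2.
The 17 across and the 9 down share only 8, so (2,1) = 8.
(2,2) = 17 − 8 = 9 completes the 17 across.
(1,1) = 3 − 2 = 1 completes the 3 across.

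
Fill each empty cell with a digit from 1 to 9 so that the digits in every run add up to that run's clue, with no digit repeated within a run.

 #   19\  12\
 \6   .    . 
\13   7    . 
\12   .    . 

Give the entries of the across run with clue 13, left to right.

Given what's placed, R1C1 must be 4 to fit the 6 across and 19 down.
R1C2 = 6 − 4 = 2 completes the 6 across.
R2C2 = 13 − 7 = 6 completes the 13 across.
R3C1 = 19 − 11 = 8 completes the 19 down.
R3C2 = 12 − 8 = 4 completes the 12 across.

7 6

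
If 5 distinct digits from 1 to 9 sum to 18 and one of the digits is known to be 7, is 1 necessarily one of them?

Yes

The only way to make 18 from 5 distinct digits under that restriction is {1,2,3,5,7}, which contains 1.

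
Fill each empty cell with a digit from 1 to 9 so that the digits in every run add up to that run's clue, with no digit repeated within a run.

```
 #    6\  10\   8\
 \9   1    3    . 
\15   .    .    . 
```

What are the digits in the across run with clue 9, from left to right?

R1C3 = 9 − 4 = 5 completes the 9 across.
R2C1 = 6 − 1 = 5 completes the 6 down.
R2C2 = 10 − 3 = 7 completes the 10 down.
R2C3 = 15 − 12 = 3 completes the 15 across.

1 3 5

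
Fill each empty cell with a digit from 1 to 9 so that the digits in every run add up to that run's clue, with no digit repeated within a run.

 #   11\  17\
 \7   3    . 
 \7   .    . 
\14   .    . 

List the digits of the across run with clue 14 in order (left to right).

R1C2 = 7 − 3 = 4 completes the 7 across.
R3C1 = 6: the only remaining digit allowed by both the 14 across and the 11 down.
R3C2 = 14 − 6 = 8 completes the 14 across.
R2C1 = 11 − 9 = 2 completes the 11 down.
R2C2 = 7 − 2 = 5 completes the 7 across.

6, 8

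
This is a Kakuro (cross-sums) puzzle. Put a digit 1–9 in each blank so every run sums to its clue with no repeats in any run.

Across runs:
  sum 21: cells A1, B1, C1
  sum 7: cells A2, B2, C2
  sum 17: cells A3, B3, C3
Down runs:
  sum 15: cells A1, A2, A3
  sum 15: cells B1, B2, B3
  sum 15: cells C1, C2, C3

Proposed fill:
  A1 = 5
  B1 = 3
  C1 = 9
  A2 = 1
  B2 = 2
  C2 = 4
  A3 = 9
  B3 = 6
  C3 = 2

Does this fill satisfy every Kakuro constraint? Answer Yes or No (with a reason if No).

No — the across run A1–C1 sums to 17, not 21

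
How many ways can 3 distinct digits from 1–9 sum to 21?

3 distinct digits from 1–9 sum between 6 and 24.
Enumerating: {4,8,9}, {5,7,9}, {6,7,8}.

3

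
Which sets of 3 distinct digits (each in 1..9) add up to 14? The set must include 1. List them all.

3 distinct digits from 1–9 sum between 6 and 24.
Keeping only sets containing 1.

{1,4,9}; {1,5,8}; {1,6,7}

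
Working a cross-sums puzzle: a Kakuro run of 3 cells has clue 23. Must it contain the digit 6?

The only way to make 23 from 3 distinct digits is {6,8,9}, which contains 6.

Yes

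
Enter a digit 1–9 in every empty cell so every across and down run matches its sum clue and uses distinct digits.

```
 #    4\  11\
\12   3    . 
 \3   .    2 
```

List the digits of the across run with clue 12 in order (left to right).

3 9

3 in 2 cells must be {1,2}; 4 in 2 cells must be {1,3}.
R1C2 = 12 − 3 = 9 completes the 12 across.
R2C1 = 3 − 2 = 1 completes the 3 across.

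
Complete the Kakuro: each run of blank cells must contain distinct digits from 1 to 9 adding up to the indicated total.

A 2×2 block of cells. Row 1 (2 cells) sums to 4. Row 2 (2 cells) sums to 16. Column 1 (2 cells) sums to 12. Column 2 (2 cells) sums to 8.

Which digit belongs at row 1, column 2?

4 in 2 cells must be {1,3}; 16 in 2 cells must be {7,9}.
The 4 across and the 12 down share only 3, so (1,1) = 3.
(1,2) = 4 − 3 = 1 completes the 4 across.
(2,1) = 12 − 3 = 9 completes the 12 down.
(2,2) = 16 − 9 = 7 completes the 16 across.

1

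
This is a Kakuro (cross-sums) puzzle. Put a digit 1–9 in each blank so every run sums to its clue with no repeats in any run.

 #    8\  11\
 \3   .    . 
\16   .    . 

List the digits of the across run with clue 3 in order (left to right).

3 in 2 cells must be {1,2}; 16 in 2 cells must be {7,9}.
The 3 across and the 11 down share only 2, so R1C2 = 2.
The 16 across and the 8 down share only 7, so R2C1 = 7.
R2C2 = 16 − 7 = 9 completes the 16 across.
R1C1 = 3 − 2 = 1 completes the 3 across.

1, 2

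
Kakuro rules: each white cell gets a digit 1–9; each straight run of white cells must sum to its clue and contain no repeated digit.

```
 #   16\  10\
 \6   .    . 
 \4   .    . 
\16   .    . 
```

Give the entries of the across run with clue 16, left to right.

4 in 2 cells must be {1,3}; 16 in 2 cells must be {7,9}.
The 16 across and the 10 down share only 7, so R3C2 = 7.
Given what's placed, R2C2 must be 1 to fit the 4 across and 10 down.
R3C1 = 16 − 7 = 9 completes the 16 across.
R1C2 = 10 − 8 = 2 completes the 10 down.
R2C1 = 4 − 1 = 3 completes the 4 across.
R1C1 = 6 − 2 = 4 completes the 6 across.

9 7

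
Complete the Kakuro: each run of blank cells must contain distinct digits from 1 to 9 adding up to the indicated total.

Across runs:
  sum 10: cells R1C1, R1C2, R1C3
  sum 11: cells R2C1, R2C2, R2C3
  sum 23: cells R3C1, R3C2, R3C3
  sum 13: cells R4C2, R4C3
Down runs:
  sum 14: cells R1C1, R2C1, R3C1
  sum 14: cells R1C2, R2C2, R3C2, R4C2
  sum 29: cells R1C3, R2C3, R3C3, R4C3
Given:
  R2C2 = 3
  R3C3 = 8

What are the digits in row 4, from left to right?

23 in 3 cells must be {6,8,9}; 29 in 4 cells must be {5,7,8,9}.
R2C3 = 7: the only remaining digit allowed by both the 11 across and the 29 down.
R3C2 = 6: the only remaining digit allowed by both the 23 across and the 14 down.
R4C2 = 4: the only remaining digit allowed by both the 13 across and the 14 down.
R4C3 = 13 − 4 = 9 completes the 13 across.

4 9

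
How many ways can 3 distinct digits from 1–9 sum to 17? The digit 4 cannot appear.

5

3 distinct digits from 1–9 sum between 6 and 24.
Dropping sets that contain 4.
Enumerating: {1,7,9}, {2,6,9}, {2,7,8}, {3,5,9}, {3,6,8}.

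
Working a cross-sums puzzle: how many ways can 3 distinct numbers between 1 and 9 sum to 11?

5

3 distinct digits from 1–9 sum between 6 and 24.
Enumerating: {1,2,8}, {1,3,7}, {1,4,6}, {2,3,6}, {2,4,5}.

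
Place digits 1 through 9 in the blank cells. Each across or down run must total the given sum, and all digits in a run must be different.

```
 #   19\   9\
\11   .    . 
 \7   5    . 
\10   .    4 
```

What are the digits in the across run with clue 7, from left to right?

5 2

R2C2 = 7 − 5 = 2 completes the 7 across.
R3C1 = 10 − 4 = 6 completes the 10 across.
R1C1 = 19 − 11 = 8 completes the 19 down.
R1C2 = 11 − 8 = 3 completes the 11 across.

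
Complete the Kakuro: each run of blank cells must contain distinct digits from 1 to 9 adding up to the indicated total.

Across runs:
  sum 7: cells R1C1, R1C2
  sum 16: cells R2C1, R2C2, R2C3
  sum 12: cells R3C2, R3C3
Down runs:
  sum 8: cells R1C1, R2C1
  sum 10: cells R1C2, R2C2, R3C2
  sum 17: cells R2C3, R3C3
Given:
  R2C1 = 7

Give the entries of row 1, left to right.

17 in 2 cells must be {8,9}.
R1C1 = 8 − 7 = 1 completes the 8 down.
R1C2 = 7 − 1 = 6 completes the 7 across.
Given what's placed, R2C3 must be 8 to fit the 16 across and 17 down.
Given what's placed, R3C2 must be 3 to fit the 12 across and 10 down.
R3C3 = 12 − 3 = 9 completes the 12 across.
R2C2 = 16 − 15 = 1 completes the 16 across.

1 6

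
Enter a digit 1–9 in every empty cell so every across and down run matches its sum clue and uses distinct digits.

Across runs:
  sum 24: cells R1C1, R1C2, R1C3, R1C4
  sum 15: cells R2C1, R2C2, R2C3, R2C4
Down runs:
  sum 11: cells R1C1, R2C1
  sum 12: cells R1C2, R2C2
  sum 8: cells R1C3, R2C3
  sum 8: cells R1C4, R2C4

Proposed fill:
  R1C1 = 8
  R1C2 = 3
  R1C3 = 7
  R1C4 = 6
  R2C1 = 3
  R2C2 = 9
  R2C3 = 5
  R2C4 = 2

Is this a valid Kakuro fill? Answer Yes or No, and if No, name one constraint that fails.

No — the down run R1C3–R2C3 sums to 12, not 8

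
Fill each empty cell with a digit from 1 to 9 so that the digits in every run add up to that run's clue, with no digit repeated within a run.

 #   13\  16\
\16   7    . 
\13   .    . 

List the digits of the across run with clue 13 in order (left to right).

16 in 2 cells must be {7,9}.
R1C2 = 16 − 7 = 9 completes the 16 across.
R2C1 = 13 − 7 = 6 completes the 13 down.
R2C2 = 13 − 6 = 7 completes the 13 across.

6, 7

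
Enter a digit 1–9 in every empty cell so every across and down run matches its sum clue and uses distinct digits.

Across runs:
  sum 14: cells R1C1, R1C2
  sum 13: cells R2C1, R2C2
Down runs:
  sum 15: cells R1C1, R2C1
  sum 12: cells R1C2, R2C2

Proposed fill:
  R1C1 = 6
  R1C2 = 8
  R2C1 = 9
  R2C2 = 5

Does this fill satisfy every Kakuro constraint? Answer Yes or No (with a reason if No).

No — the down run R1C2–R2C2 sums to 13, not 12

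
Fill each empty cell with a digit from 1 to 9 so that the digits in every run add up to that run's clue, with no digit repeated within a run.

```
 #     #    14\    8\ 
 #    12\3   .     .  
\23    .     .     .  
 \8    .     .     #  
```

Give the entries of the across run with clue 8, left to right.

3 5

3 in 2 cells must be {1,2}; 23 in 3 cells must be {6,8,9}.
The 23 across and the 8 down share only 6, so R2C3 = 6.
R1C3 = 8 − 6 = 2 completes the 8 down.
R1C2 = 3 − 2 = 1 completes the 3 across.
No cell is forced outright now. R2C1 can only be 8 or 9 (the digits allowed by both its 23 across and its 12 down). If R2C1 = 8: that forces R2C2 = 9, after which R3C1 would have to be in {1,2,3,5,6,7} for the 8 across but in {4} for the 12 down — contradiction. So R2C1 = 9.
R2C2 = 23 − 15 = 8 completes the 23 across.
R3C1 = 12 − 9 = 3 completes the 12 down.
R3C2 = 8 − 3 = 5 completes the 8 across.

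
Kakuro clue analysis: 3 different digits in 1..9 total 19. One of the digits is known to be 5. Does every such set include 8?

Yes

The only way to make 19 from 3 distinct digits under that restriction is {5,6,8}, which contains 8.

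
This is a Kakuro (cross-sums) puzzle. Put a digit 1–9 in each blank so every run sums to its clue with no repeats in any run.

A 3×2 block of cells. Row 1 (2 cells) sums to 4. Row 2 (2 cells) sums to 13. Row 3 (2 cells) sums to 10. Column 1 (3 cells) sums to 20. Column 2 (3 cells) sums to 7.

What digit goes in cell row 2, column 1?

9

4 in 2 cells must be {1,3}; 7 in 3 cells must be {1,2,4}.
The 4 across and the 20 down share only 3, so (1,1) = 3.
(1,2) = 4 − 3 = 1 completes the 4 across.
Given what's placed, (2,2) must be 4 to fit the 13 across and 7 down.
(3,2) = 7 − 5 = 2 completes the 7 down.
(2,1) = 13 − 4 = 9 completes the 13 across.
(3,1) = 10 − 2 = 8 completes the 10 across.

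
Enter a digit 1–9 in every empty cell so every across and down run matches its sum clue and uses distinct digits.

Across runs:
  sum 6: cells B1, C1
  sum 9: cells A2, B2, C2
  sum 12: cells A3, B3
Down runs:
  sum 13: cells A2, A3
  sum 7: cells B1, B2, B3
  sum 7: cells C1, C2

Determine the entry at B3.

4

7 in 3 cells must be {1,2,4}.
The 12 across and the 7 down share only 4, so B3 = 4.
A3 = 12 − 4 = 8 completes the 12 across.
A2 = 13 − 8 = 5 completes the 13 down.
B2 = 1: the only remaining digit allowed by both the 9 across and the 7 down.
C2 = 9 − 6 = 3 completes the 9 across.
B1 = 7 − 5 = 2 completes the 7 down.
C1 = 6 − 2 = 4 completes the 6 across.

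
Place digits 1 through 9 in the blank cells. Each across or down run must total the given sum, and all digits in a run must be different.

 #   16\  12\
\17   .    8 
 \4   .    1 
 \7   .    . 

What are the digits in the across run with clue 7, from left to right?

4, 3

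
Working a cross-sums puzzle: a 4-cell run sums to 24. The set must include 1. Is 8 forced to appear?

Yes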